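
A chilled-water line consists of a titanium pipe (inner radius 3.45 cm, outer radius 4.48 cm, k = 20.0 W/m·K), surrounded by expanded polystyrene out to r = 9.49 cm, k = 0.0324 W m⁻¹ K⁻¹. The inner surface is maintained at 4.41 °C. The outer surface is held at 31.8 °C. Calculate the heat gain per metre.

Q' = 7.42 W/m

Treat each layer as a resistance in series:
  R'_titanium = ln(0.0448/0.0345)/(2πk) = 0.2612/(2π·20.0) = 0.002079 m·K/W
  R'_expanded polystyrene = ln(0.0949/0.0448)/(2πk) = 0.7506/(2π·0.0324) = 3.687 m·K/W
ΣR = 0.002079 + 3.687 = 3.689 m·K/W
Q' = ΔT/ΣR = (4.41 °C − 31.8 °C)/3.689 = -7.42 W/m
(Negative Q' ⇒ heat flows inward; heat gain = 7.42 W/m.)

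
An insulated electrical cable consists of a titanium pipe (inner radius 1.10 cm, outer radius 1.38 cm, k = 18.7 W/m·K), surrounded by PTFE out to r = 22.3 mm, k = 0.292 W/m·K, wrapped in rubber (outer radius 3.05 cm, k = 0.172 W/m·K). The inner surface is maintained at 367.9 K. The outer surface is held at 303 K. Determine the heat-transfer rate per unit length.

Q' = 117 W/m

Resistance network (inner→outer):
  R'_titanium = ln(0.0138/0.0110)/(2πk) = 0.2268/(2π·18.7) = 0.001930 m·K/W
  R'_PTFE = ln(0.0223/0.0138)/(2πk) = 0.4799/(2π·0.292) = 0.2616 m·K/W
  R'_rubber = ln(0.0305/0.0223)/(2πk) = 0.3131/(2π·0.172) = 0.2898 m·K/W
ΣR = 0.001930 + 0.2616 + 0.2898 = 0.5533 m·K/W
Q' = ΔT/ΣR = (367.9 K − 303 K)/0.5533 = 117 W/m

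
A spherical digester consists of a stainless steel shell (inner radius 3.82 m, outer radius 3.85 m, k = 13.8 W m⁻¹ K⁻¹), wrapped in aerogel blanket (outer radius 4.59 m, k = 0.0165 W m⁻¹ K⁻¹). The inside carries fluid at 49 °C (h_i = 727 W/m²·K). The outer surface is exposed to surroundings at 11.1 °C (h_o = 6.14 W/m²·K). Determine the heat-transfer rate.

Q = 187 W

Treat each layer as a resistance in series:
  R_conv,in = 1/(4πr²h) = 1/(4π·3.82²·727) = 7.501×10^-6 K/W
  R_stainless steel = (1/3.82 − 1/3.85)/(4πk) = 0.002040/(4π·13.8) = 1.176×10^-5 K/W
  R_aerogel blanket = (1/3.85 − 1/4.59)/(4πk) = 0.04188/(4π·0.0165) = 0.2020 K/W
  R_conv,out = 1/(4πr²h) = 1/(4π·4.59²·6.14) = 6.152×10^-4 K/W
ΣR = 7.501×10^-6 + 1.176×10^-5 + 0.2020 + 6.152×10^-4 = 0.2026 K/W
Q = ΔT/ΣR = (49 °C − 11.1 °C)/0.2026 = 187 W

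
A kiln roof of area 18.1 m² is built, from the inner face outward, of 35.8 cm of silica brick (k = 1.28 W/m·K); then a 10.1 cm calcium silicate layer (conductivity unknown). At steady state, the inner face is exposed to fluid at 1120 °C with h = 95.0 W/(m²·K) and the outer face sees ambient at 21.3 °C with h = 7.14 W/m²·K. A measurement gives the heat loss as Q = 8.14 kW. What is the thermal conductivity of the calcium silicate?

ΣR = ΔT/Q = |1120 − 21.3|/8140 = 0.1350 K/W
Known resistances:
  R_conv,in = 1/(hA) = 1/(95.0·18.1) = 5.816×10^-4 K/W
  R_silica brick = L/(kA) = 0.358/(1.28·18.1) = 0.01545 K/W
  R_conv,out = 1/(hA) = 1/(7.14·18.1) = 0.007738 K/W
R_calcium silicate = ΣR − ΣR_known = 0.1350 − 0.02377 = 0.1112 K/W
L/(kA) = 0.1112 ⇒ k = 0.101/(0.1112·18.1) = 0.0502 W/m·K

k = 0.0502 W/m·K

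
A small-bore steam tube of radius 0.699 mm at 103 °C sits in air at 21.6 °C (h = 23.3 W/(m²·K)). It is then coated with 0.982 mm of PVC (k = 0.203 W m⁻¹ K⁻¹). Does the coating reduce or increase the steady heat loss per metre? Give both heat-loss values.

increases: 8.33 → 17.1 W/m

Critical radius for a cylinder: r_cr = k/h = 0.00871 m = 0.871 cm.
Outer radius after coating: r₂ = 6.99×10^-4 + 9.82×10^-4 = 0.001681 m.
Since r₁ < r_cr and r₂ ≤ r_cr, the coating moves toward the maximum at r_cr — heat loss rises.
Bare: R = 1/(2πr₁h) = 9.772 m·K/W; Q = 81.4/9.772 = 8.33 W/m.
Coated: R = R_cond + R_conv = 4.751 m·K/W; Q = 81.4/4.751 = 17.1 W/m.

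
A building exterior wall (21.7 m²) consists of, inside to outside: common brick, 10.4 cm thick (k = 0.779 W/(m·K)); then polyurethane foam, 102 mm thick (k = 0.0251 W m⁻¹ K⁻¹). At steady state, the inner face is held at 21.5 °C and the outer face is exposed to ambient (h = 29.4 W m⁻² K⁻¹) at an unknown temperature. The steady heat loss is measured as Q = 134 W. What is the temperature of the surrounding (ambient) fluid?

Series resistances:
  R_common brick = L/(kA) = 0.104/(0.779·21.7) = 0.006152 K/W
  R_polyurethane foam = L/(kA) = 0.102/(0.0251·21.7) = 0.1873 K/W
  R_conv,out = 1/(hA) = 1/(29.4·21.7) = 0.001567 K/W
ΣR = 0.1950 K/W
ΔT = Q·ΣR = 134 × 0.1950 = 26.13 K
Heat flows outward, so T_out = T_in − ΔT = 21.5 − 26.13 = -4.63 °C

T_out = -4.63 °C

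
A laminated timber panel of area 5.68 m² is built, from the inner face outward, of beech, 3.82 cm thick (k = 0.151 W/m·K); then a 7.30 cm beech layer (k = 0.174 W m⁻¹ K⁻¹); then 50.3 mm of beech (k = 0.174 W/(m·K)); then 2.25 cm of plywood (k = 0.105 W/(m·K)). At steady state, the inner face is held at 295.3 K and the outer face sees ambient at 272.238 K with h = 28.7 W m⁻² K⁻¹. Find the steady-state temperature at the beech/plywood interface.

Resistance network (inner→outer):
  R_beech = L/(kA) = 0.0382/(0.151·5.68) = 0.04454 K/W
  R_beech = L/(kA) = 0.0730/(0.174·5.68) = 0.07386 K/W
  R_beech = L/(kA) = 0.0503/(0.174·5.68) = 0.05089 K/W
  R_plywood = L/(kA) = 0.0225/(0.105·5.68) = 0.03773 K/W
  R_conv,out = 1/(hA) = 1/(28.7·5.68) = 0.006134 K/W
ΣR = 0.04454 + 0.07386 + 0.05089 + 0.03773 + 0.006134 = 0.2132 K/W
Q = ΔT/ΣR = (295.3 K − 272.238 K)/0.2132 = 108.2 W
From the inner boundary to the beech/plywood interface, ΣR_partial = 0.1693 K/W.
T_interface = T_in − Q·ΣR_partial = 295.3 K − (108.2)(0.1693) = 276.98 K

T = 276.98 K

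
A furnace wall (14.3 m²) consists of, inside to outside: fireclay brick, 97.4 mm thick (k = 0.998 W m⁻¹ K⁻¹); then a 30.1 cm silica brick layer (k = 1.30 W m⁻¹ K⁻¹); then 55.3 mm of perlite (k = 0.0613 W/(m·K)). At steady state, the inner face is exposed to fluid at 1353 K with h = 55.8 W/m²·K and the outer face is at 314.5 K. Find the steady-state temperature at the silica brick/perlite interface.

Treat each layer as a resistance in series:
  R_conv,in = 1/(hA) = 1/(55.8·14.3) = 0.001253 K/W
  R_fireclay brick = L/(kA) = 0.0974/(0.998·14.3) = 0.006825 K/W
  R_silica brick = L/(kA) = 0.301/(1.30·14.3) = 0.01619 K/W
  R_perlite = L/(kA) = 0.0553/(0.0613·14.3) = 0.06309 K/W
ΣR = 0.001253 + 0.006825 + 0.01619 + 0.06309 = 0.08736 K/W
Q = ΔT/ΣR = (1353 K − 314.5 K)/0.08736 = 11890 W
From the inner boundary to the silica brick/perlite interface, ΣR_partial = 0.02427 K/W.
T_interface = T_in − Q·ΣR_partial = 1353 K − (11890)(0.02427) = 1064 K

T = 1064 K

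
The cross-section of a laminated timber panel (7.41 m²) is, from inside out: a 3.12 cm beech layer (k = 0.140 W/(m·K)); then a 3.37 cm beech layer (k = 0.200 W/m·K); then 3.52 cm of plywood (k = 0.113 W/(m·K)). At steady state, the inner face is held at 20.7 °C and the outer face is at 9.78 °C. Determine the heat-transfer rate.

Q = 115 W

Series thermal resistances, inner to outer:
  R_beech = L/(kA) = 0.0312/(0.140·7.41) = 0.03008 K/W
  R_beech = L/(kA) = 0.0337/(0.200·7.41) = 0.02274 K/W
  R_plywood = L/(kA) = 0.0352/(0.113·7.41) = 0.04204 K/W
ΣR = 0.03008 + 0.02274 + 0.04204 = 0.09486 K/W
Q = ΔT/ΣR = (20.7 °C − 9.78 °C)/0.09486 = 115 W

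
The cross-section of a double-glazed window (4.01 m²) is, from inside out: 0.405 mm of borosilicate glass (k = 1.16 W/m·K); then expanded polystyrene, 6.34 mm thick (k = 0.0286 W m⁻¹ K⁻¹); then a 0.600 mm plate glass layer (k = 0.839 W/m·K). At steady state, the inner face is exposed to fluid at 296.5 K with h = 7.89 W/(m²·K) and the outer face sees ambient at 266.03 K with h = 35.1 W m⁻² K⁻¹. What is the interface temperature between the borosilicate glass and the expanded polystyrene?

Series thermal resistances, inner to outer:
  R_conv,in = 1/(hA) = 1/(7.89·4.01) = 0.03161 K/W
  R_borosilicate glass = L/(kA) = 4.05×10^-4/(1.16·4.01) = 8.707×10^-5 K/W
  R_expanded polystyrene = L/(kA) = 0.00634/(0.0286·4.01) = 0.05528 K/W
  R_plate glass = L/(kA) = 6.00×10^-4/(0.839·4.01) = 1.783×10^-4 K/W
  R_conv,out = 1/(hA) = 1/(35.1·4.01) = 0.007105 K/W
ΣR = 0.03161 + 8.707×10^-5 + 0.05528 + 1.783×10^-4 + 0.007105 = 0.09426 K/W
Q = ΔT/ΣR = (296.5 K − 266.03 K)/0.09426 = 323.3 W
From the inner boundary to the borosilicate glass/expanded polystyrene interface, ΣR_partial = 0.03170 K/W.
T_interface = T_in − Q·ΣR_partial = 296.5 K − (323.3)(0.03170) = 286.3 K

T = 286.3 K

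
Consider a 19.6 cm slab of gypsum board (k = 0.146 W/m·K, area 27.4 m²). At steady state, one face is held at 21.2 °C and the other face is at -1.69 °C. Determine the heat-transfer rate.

Q = kA·ΔT/L = 0.146 × 27.4 × |21.2 °C − -1.69 °C| / 0.196 = 467 W

Q = 467 W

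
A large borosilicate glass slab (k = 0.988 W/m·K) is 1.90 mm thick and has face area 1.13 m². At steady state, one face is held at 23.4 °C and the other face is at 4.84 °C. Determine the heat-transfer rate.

Q = kA·ΔT/L = 0.988 × 1.13 × |23.4 °C − 4.84 °C| / 0.00190 = 10900 W

Q = 10900 W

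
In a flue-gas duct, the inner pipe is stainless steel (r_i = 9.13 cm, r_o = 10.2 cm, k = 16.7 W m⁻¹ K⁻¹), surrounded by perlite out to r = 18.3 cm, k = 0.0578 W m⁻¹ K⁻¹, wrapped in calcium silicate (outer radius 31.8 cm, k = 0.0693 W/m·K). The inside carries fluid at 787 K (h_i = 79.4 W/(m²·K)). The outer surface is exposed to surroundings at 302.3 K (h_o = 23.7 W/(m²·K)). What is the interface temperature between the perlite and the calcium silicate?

T = 516 K

Resistance network (inner→outer):
  R'_conv,in = 1/(2πr h) = 1/(2π·0.0913·79.4) = 0.02195 m·K/W
  R'_stainless steel = ln(0.102/0.0913)/(2πk) = 0.1108/(2π·16.7) = 0.001056 m·K/W
  R'_perlite = ln(0.183/0.102)/(2πk) = 0.5845/(2π·0.0578) = 1.609 m·K/W
  R'_calcium silicate = ln(0.318/0.183)/(2πk) = 0.5526/(2π·0.0693) = 1.269 m·K/W
  R'_conv,out = 1/(2πr h) = 1/(2π·0.318·23.7) = 0.02112 m·K/W
ΣR = 0.02195 + 0.001056 + 1.609 + 1.269 + 0.02112 = 2.922 m·K/W
Q' = ΔT/ΣR = (787 K − 302.3 K)/2.922 = 165.9 W/m
From the inner boundary to the perlite/calcium silicate interface, ΣR_partial = 1.632 m·K/W.
T_interface = T_in − Q'·ΣR_partial = 787 K − (165.9)(1.632) = 516 K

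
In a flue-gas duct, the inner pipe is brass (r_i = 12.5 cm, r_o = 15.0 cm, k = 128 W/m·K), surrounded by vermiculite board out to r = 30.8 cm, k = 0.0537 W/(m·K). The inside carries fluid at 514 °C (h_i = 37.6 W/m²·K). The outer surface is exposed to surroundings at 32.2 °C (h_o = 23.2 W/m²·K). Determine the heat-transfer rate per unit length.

Resistance network (inner→outer):
  R'_conv,in = 1/(2πr h) = 1/(2π·0.125·37.6) = 0.03386 m·K/W
  R'_brass = ln(0.150/0.125)/(2πk) = 0.1823/(2π·128) = 2.267×10^-4 m·K/W
  R'_vermiculite board = ln(0.308/0.150)/(2πk) = 0.7195/(2π·0.0537) = 2.132 m·K/W
  R'_conv,out = 1/(2πr h) = 1/(2π·0.308·23.2) = 0.02227 m·K/W
ΣR = 0.03386 + 2.267×10^-4 + 2.132 + 0.02227 = 2.188 m·K/W
Q' = ΔT/ΣR = (514 °C − 32.2 °C)/2.188 = 220 W/m

Q' = 220 W/m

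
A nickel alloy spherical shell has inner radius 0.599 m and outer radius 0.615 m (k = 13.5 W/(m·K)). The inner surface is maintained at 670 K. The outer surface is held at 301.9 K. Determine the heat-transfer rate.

Q = 4πk·ΔT/(1/r₁ − 1/r₂) = 4π × 13.5 × 368.1 / (1/0.599 − 1/0.615) = 1.44×10^6 W

Q = 1.44×10^6 W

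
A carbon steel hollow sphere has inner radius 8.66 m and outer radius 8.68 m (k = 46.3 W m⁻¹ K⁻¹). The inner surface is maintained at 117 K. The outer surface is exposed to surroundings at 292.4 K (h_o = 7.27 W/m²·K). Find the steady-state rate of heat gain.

Q = 1.20×10^6 W

Resistance network (inner→outer):
  R_carbon steel = (1/8.66 − 1/8.68)/(4πk) = 2.661×10^-4/(4π·46.3) = 4.573×10^-7 K/W
  R_conv,out = 1/(4πr²h) = 1/(4π·8.68²·7.27) = 1.453×10^-4 K/W
ΣR = 4.573×10^-7 + 1.453×10^-4 = 1.458×10^-4 K/W
Q = ΔT/ΣR = (117 K − 292.4 K)/1.458×10^-4 = -1.20×10^6 W
(Negative Q ⇒ heat flows inward; heat gain = 1.20×10^6 W.)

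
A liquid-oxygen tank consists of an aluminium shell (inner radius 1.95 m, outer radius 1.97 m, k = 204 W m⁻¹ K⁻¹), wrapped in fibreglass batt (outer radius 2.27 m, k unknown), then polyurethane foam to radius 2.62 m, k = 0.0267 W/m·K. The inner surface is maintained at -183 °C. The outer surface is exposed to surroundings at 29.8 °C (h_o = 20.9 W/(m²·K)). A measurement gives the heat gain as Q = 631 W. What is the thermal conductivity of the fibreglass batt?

ΣR = ΔT/Q = |-183 − 29.8|/631 = 0.3372 K/W
Known resistances:
  R_aluminium = (1/1.95 − 1/1.97)/(4πk) = 0.005206/(4π·204) = 2.031×10^-6 K/W
  R_polyurethane foam = (1/2.27 − 1/2.62)/(4πk) = 0.05885/(4π·0.0267) = 0.1754 K/W
  R_conv,out = 1/(4πr²h) = 1/(4π·2.62²·20.9) = 5.547×10^-4 K/W
R_fibreglass batt = ΣR − ΣR_known = 0.3372 − 0.1760 = 0.1612 K/W
(1/r₁−1/r₂)/(4πk) = 0.1612 ⇒ k = 0.06709/(4π·0.1612) = 0.0331 W/m·K

k = 0.0331 W/m·K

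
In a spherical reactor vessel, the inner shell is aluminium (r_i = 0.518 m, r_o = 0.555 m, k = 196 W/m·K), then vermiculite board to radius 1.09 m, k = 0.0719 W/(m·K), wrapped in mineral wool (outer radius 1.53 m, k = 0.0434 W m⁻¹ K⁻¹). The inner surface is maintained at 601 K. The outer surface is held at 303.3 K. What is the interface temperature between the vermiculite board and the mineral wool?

T = 402 K

Treat each layer as a resistance in series:
  R_aluminium = (1/0.518 − 1/0.555)/(4πk) = 0.1287/(4π·196) = 5.225×10^-5 K/W
  R_vermiculite board = (1/0.555 − 1/1.09)/(4πk) = 0.8844/(4π·0.0719) = 0.9788 K/W
  R_mineral wool = (1/1.09 − 1/1.53)/(4πk) = 0.2638/(4π·0.0434) = 0.4838 K/W
ΣR = 5.225×10^-5 + 0.9788 + 0.4838 = 1.463 K/W
Q = ΔT/ΣR = (601 K − 303.3 K)/1.463 = 203.5 W
From the inner boundary to the vermiculite board/mineral wool interface, ΣR_partial = 0.9789 K/W.
T_interface = T_in − Q·ΣR_partial = 601 K − (203.5)(0.9789) = 402 K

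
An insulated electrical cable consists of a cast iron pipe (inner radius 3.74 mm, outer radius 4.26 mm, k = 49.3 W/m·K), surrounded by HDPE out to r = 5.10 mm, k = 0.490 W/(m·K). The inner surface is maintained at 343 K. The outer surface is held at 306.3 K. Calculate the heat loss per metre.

Q' = 623 W/m

Resistance network (inner→outer):
  R'_cast iron = ln(0.00426/0.00374)/(2πk) = 0.1302/(2π·49.3) = 4.203×10^-4 m·K/W
  R'_HDPE = ln(0.00510/0.00426)/(2πk) = 0.1800/(2π·0.490) = 0.05846 m·K/W
ΣR = 4.203×10^-4 + 0.05846 = 0.05888 m·K/W
Q' = ΔT/ΣR = (343 K − 306.3 K)/0.05888 = 623 W/m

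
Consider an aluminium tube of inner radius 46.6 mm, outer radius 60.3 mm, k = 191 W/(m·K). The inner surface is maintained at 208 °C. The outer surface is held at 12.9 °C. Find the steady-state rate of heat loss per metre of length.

Q' = 9.08×10^5 W/m

Q' = 2πk·ΔT/ln(r₂/r₁) = 2π × 191 × 195.1 / ln(0.0603/0.0466) = 9.08×10^5 W/m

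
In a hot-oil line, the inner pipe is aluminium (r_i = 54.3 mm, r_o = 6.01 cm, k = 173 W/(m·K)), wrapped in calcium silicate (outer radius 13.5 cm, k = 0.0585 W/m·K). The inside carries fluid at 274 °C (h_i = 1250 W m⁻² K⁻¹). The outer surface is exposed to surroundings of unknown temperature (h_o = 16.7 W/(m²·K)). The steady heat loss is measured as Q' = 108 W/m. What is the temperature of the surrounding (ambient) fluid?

Sum the resistances:
  R'_conv,in = 1/(2πr h) = 1/(2π·0.0543·1250) = 0.002345 m·K/W
  R'_aluminium = ln(0.0601/0.0543)/(2πk) = 0.1015/(2π·173) = 9.336×10^-5 m·K/W
  R'_calcium silicate = ln(0.135/0.0601)/(2πk) = 0.8093/(2π·0.0585) = 2.202 m·K/W
  R'_conv,out = 1/(2πr h) = 1/(2π·0.135·16.7) = 0.07059 m·K/W
ΣR = 2.275 m·K/W
ΔT = Q'·ΣR = 108 × 2.275 = 245.7 K
Heat flows outward, so T_out = T_in − ΔT = 274 − 245.7 = 28.3 °C

T_out = 28.3 °C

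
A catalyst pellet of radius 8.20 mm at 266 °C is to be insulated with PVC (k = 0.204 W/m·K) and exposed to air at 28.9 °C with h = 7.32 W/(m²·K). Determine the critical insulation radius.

r_cr = 5.57 cm

For a sphere, r_cr = 2k_ins/h = 2·0.204/7.32 = 0.0557 m = 5.57 cm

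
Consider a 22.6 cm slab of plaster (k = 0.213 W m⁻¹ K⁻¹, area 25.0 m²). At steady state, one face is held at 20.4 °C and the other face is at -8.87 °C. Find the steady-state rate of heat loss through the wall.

Q = 690 W

Q = kA·ΔT/L = 0.213 × 25.0 × |20.4 °C − -8.87 °C| / 0.226 = 690 W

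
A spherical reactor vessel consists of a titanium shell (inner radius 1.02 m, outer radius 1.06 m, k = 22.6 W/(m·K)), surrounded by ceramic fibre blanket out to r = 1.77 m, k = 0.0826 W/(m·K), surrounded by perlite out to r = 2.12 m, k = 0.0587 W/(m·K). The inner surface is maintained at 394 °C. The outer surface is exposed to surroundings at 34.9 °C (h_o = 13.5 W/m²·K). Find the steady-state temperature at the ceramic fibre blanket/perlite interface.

T = 128 °C

Treat each layer as a resistance in series:
  R_titanium = (1/1.02 − 1/1.06)/(4πk) = 0.03700/(4π·22.6) = 1.303×10^-4 K/W
  R_ceramic fibre blanket = (1/1.06 − 1/1.77)/(4πk) = 0.3784/(4π·0.0826) = 0.3646 K/W
  R_perlite = (1/1.77 − 1/2.12)/(4πk) = 0.09327/(4π·0.0587) = 0.1264 K/W
  R_conv,out = 1/(4πr²h) = 1/(4π·2.12²·13.5) = 0.001312 K/W
ΣR = 1.303×10^-4 + 0.3646 + 0.1264 + 0.001312 = 0.4924 K/W
Q = ΔT/ΣR = (394 °C − 34.9 °C)/0.4924 = 729.3 W
From the inner boundary to the ceramic fibre blanket/perlite interface, ΣR_partial = 0.3647 K/W.
T_interface = T_in − Q·ΣR_partial = 394 °C − (729.3)(0.3647) = 128 °C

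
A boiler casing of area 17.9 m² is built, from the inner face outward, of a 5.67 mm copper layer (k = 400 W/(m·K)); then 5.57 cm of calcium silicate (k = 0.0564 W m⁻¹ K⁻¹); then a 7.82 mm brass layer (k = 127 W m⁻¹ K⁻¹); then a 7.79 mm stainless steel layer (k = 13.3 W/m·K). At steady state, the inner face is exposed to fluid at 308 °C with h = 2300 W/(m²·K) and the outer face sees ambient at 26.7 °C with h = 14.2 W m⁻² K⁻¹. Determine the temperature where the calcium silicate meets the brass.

T = 45.6 °C

Resistance network (inner→outer):
  R_conv,in = 1/(hA) = 1/(2300·17.9) = 2.429×10^-5 K/W
  R_copper = L/(kA) = 0.00567/(400·17.9) = 7.919×10^-7 K/W
  R_calcium silicate = L/(kA) = 0.0557/(0.0564·17.9) = 0.05517 K/W
  R_brass = L/(kA) = 0.00782/(127·17.9) = 3.440×10^-6 K/W
  R_stainless steel = L/(kA) = 0.00779/(13.3·17.9) = 3.272×10^-5 K/W
  R_conv,out = 1/(hA) = 1/(14.2·17.9) = 0.003934 K/W
ΣR = 2.429×10^-5 + 7.919×10^-7 + 0.05517 + 3.440×10^-6 + 3.272×10^-5 + 0.003934 = 0.05917 K/W
Q = ΔT/ΣR = (308 °C − 26.7 °C)/0.05917 = 4754 W
From the inner boundary to the calcium silicate/brass interface, ΣR_partial = 0.05520 K/W.
T_interface = T_in − Q·ΣR_partial = 308 °C − (4754)(0.05520) = 45.6 °C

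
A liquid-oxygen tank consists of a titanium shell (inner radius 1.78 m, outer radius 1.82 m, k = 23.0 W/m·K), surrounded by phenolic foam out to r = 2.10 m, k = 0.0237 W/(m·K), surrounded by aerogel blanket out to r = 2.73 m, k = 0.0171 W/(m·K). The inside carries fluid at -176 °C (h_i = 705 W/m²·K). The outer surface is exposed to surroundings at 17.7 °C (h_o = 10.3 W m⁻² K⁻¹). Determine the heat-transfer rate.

Treat each layer as a resistance in series:
  R_conv,in = 1/(4πr²h) = 1/(4π·1.78²·705) = 3.563×10^-5 K/W
  R_titanium = (1/1.78 − 1/1.82)/(4πk) = 0.01235/(4π·23.0) = 4.272×10^-5 K/W
  R_phenolic foam = (1/1.82 − 1/2.10)/(4πk) = 0.07326/(4π·0.0237) = 0.2460 K/W
  R_aerogel blanket = (1/2.10 − 1/2.73)/(4πk) = 0.1099/(4π·0.0171) = 0.5114 K/W
  R_conv,out = 1/(4πr²h) = 1/(4π·2.73²·10.3) = 0.001037 K/W
ΣR = 3.563×10^-5 + 4.272×10^-5 + 0.2460 + 0.5114 + 0.001037 = 0.7585 K/W
Q = ΔT/ΣR = (-176 °C − 17.7 °C)/0.7585 = -255 W
(Negative Q ⇒ heat flows inward; heat gain = 255 W.)

Q = 255 W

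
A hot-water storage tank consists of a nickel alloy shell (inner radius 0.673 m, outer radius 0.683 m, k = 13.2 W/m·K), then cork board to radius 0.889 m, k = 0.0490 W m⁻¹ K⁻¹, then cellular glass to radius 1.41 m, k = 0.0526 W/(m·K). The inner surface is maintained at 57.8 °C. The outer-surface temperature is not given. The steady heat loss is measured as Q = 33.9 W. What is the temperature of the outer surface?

Sum the resistances:
  R_nickel alloy = (1/0.673 − 1/0.683)/(4πk) = 0.02176/(4π·13.2) = 1.312×10^-4 K/W
  R_cork board = (1/0.683 − 1/0.889)/(4πk) = 0.3393/(4π·0.0490) = 0.5510 K/W
  R_cellular glass = (1/0.889 − 1/1.41)/(4πk) = 0.4156/(4π·0.0526) = 0.6288 K/W
ΣR = 1.180 K/W
ΔT = Q·ΣR = 33.9 × 1.180 = 40.00 K
Heat flows outward, so T_out = T_in − ΔT = 57.8 − 40.00 = 17.8 °C

T_out = 17.8 °C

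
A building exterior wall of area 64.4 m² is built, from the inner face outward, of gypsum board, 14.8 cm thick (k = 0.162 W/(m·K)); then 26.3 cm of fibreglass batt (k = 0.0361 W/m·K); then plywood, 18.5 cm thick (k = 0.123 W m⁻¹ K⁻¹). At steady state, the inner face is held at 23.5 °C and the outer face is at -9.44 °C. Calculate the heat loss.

Series thermal resistances, inner to outer:
  R_gypsum board = L/(kA) = 0.148/(0.162·64.4) = 0.01419 K/W
  R_fibreglass batt = L/(kA) = 0.263/(0.0361·64.4) = 0.1131 K/W
  R_plywood = L/(kA) = 0.185/(0.123·64.4) = 0.02336 K/W
ΣR = 0.01419 + 0.1131 + 0.02336 = 0.1507 K/W
Q = ΔT/ΣR = (23.5 °C − -9.44 °C)/0.1507 = 219 W

Q = 219 W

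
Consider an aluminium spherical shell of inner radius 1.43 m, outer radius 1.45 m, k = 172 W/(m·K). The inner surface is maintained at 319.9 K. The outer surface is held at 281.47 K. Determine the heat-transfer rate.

Q = 4πk·ΔT/(1/r₁ − 1/r₂) = 4π × 172 × 38.43 / (1/1.43 − 1/1.45) = 8.61×10^6 W

Q = 8610 kW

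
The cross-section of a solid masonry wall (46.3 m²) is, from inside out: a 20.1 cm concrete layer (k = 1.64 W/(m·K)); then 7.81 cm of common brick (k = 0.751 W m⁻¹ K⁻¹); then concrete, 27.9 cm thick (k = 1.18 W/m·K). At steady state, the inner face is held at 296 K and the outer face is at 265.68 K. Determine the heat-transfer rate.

Q = 3.03 kW

Treat each layer as a resistance in series:
  R_concrete = L/(kA) = 0.201/(1.64·46.3) = 0.002647 K/W
  R_common brick = L/(kA) = 0.0781/(0.751·46.3) = 0.002246 K/W
  R_concrete = L/(kA) = 0.279/(1.18·46.3) = 0.005107 K/W
ΣR = 0.002647 + 0.002246 + 0.005107 = 0.01000 K/W
Q = ΔT/ΣR = (296 K − 265.68 K)/0.01000 = 3030 W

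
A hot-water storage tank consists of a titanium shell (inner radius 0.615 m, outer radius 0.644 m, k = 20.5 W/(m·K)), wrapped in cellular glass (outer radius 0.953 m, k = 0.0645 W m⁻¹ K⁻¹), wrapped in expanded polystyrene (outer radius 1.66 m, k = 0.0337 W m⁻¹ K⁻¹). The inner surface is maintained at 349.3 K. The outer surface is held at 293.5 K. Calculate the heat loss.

Series thermal resistances, inner to outer:
  R_titanium = (1/0.615 − 1/0.644)/(4πk) = 0.07322/(4π·20.5) = 2.842×10^-4 K/W
  R_cellular glass = (1/0.644 − 1/0.953)/(4πk) = 0.5035/(4π·0.0645) = 0.6212 K/W
  R_expanded polystyrene = (1/0.953 − 1/1.66)/(4πk) = 0.4469/(4π·0.0337) = 1.055 K/W
ΣR = 2.842×10^-4 + 0.6212 + 1.055 = 1.676 K/W
Q = ΔT/ΣR = (349.3 K − 293.5 K)/1.676 = 33.3 W

Q = 33.3 W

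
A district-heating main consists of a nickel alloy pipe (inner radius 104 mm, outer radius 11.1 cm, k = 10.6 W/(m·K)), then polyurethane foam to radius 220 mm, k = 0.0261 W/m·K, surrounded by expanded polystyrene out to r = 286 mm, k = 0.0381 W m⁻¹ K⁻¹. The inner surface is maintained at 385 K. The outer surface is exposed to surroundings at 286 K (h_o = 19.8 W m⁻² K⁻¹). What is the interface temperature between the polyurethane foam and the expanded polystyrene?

Resistance network (inner→outer):
  R'_nickel alloy = ln(0.111/0.104)/(2πk) = 0.06514/(2π·10.6) = 9.780×10^-4 m·K/W
  R'_polyurethane foam = ln(0.220/0.111)/(2πk) = 0.6841/(2π·0.0261) = 4.172 m·K/W
  R'_expanded polystyrene = ln(0.286/0.220)/(2πk) = 0.2624/(2π·0.0381) = 1.096 m·K/W
  R'_conv,out = 1/(2πr h) = 1/(2π·0.286·19.8) = 0.02811 m·K/W
ΣR = 9.780×10^-4 + 4.172 + 1.096 + 0.02811 = 5.297 m·K/W
Q' = ΔT/ΣR = (385 K − 286 K)/5.297 = 18.69 W/m
From the inner boundary to the polyurethane foam/expanded polystyrene interface, ΣR_partial = 4.173 m·K/W.
T_interface = T_in − Q'·ΣR_partial = 385 K − (18.69)(4.173) = 307.0 K

T = 307.0 K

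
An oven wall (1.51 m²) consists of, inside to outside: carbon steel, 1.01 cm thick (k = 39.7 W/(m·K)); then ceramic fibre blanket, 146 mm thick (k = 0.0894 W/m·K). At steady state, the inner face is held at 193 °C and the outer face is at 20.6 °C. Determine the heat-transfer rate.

Q = 159 W

Treat each layer as a resistance in series:
  R_carbon steel = L/(kA) = 0.0101/(39.7·1.51) = 1.685×10^-4 K/W
  R_ceramic fibre blanket = L/(kA) = 0.146/(0.0894·1.51) = 1.082 K/W
ΣR = 1.685×10^-4 + 1.082 = 1.082 K/W
Q = ΔT/ΣR = (193 °C − 20.6 °C)/1.082 = 159 W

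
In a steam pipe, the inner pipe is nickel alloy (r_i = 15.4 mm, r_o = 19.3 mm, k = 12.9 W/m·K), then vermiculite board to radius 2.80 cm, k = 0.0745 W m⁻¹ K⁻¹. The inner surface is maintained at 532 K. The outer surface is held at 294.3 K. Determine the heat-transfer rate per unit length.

Treat each layer as a resistance in series:
  R'_nickel alloy = ln(0.0193/0.0154)/(2πk) = 0.2257/(2π·12.9) = 0.002785 m·K/W
  R'_vermiculite board = ln(0.0280/0.0193)/(2πk) = 0.3721/(2π·0.0745) = 0.7949 m·K/W
ΣR = 0.002785 + 0.7949 = 0.7977 m·K/W
Q' = ΔT/ΣR = (532 K − 294.3 K)/0.7977 = 298 W/m

Q' = 298 W/m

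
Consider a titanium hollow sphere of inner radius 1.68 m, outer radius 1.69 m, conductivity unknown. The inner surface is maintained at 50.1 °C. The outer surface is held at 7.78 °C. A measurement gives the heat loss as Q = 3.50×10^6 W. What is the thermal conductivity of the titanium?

k = 23.2 W/m·K

ΣR = ΔT/Q = |50.1 − 7.78|/3.50×10^6 = 1.209×10^-5 K/W
(1/r₁−1/r₂)/(4πk) = 1.209×10^-5 ⇒ k = 0.003522/(4π·1.209×10^-5) = 23.2 W/m·K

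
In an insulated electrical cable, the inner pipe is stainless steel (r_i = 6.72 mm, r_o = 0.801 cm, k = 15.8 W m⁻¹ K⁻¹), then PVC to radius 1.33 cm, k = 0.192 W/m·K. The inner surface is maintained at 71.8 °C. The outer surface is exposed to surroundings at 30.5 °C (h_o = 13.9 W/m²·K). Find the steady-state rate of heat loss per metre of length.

Series thermal resistances, inner to outer:
  R'_stainless steel = ln(0.00801/0.00672)/(2πk) = 0.1756/(2π·15.8) = 0.001769 m·K/W
  R'_PVC = ln(0.0133/0.00801)/(2πk) = 0.5071/(2π·0.192) = 0.4203 m·K/W
  R'_conv,out = 1/(2πr h) = 1/(2π·0.0133·13.9) = 0.8609 m·K/W
ΣR = 0.001769 + 0.4203 + 0.8609 = 1.283 m·K/W
Q' = ΔT/ΣR = (71.8 °C − 30.5 °C)/1.283 = 32.2 W/m

Q' = 32.2 W/m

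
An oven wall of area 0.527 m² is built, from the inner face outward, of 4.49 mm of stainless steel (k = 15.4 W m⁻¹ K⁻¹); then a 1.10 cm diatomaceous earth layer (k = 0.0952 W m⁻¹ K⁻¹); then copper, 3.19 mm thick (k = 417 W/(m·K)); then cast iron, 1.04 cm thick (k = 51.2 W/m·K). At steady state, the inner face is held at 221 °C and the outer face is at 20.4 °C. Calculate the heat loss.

Resistance network (inner→outer):
  R_stainless steel = L/(kA) = 0.00449/(15.4·0.527) = 5.532×10^-4 K/W
  R_diatomaceous earth = L/(kA) = 0.0110/(0.0952·0.527) = 0.2193 K/W
  R_copper = L/(kA) = 0.00319/(417·0.527) = 1.452×10^-5 K/W
  R_cast iron = L/(kA) = 0.0104/(51.2·0.527) = 3.854×10^-4 K/W
ΣR = 5.532×10^-4 + 0.2193 + 1.452×10^-5 + 3.854×10^-4 = 0.2203 K/W
Q = ΔT/ΣR = (221 °C − 20.4 °C)/0.2203 = 911 W

Q = 911 W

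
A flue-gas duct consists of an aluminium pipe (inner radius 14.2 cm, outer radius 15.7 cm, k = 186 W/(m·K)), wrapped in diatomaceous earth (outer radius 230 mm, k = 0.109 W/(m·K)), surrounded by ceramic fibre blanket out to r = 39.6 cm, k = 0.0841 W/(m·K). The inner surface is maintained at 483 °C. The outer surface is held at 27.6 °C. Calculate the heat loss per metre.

Q' = 287 W/m

Series thermal resistances, inner to outer:
  R'_aluminium = ln(0.157/0.142)/(2πk) = 0.1004/(2π·186) = 8.593×10^-5 m·K/W
  R'_diatomaceous earth = ln(0.230/0.157)/(2πk) = 0.3818/(2π·0.109) = 0.5575 m·K/W
  R'_ceramic fibre blanket = ln(0.396/0.230)/(2πk) = 0.5433/(2π·0.0841) = 1.028 m·K/W
ΣR = 8.593×10^-5 + 0.5575 + 1.028 = 1.586 m·K/W
Q' = ΔT/ΣR = (483 °C − 27.6 °C)/1.586 = 287 W/m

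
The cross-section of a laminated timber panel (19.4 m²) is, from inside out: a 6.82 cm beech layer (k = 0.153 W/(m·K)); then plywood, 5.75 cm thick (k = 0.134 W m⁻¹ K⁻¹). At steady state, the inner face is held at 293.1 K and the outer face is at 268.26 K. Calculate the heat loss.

Treat each layer as a resistance in series:
  R_beech = L/(kA) = 0.0682/(0.153·19.4) = 0.02298 K/W
  R_plywood = L/(kA) = 0.0575/(0.134·19.4) = 0.02212 K/W
ΣR = 0.02298 + 0.02212 = 0.04510 K/W
Q = ΔT/ΣR = (293.1 K − 268.26 K)/0.04510 = 551 W

Q = 551 W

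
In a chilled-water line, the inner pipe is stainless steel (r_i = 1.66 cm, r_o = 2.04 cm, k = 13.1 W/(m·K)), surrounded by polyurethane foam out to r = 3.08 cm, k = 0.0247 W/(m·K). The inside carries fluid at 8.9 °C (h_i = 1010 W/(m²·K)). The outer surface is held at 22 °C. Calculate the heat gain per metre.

Q' = 4.91 W/m

Treat each layer as a resistance in series:
  R'_conv,in = 1/(2πr h) = 1/(2π·0.0166·1010) = 0.009493 m·K/W
  R'_stainless steel = ln(0.0204/0.0166)/(2πk) = 0.2061/(2π·13.1) = 0.002504 m·K/W
  R'_polyurethane foam = ln(0.0308/0.0204)/(2πk) = 0.4120/(2π·0.0247) = 2.655 m·K/W
ΣR = 0.009493 + 0.002504 + 2.655 = 2.667 m·K/W
Q' = ΔT/ΣR = (8.9 °C − 22 °C)/2.667 = -4.91 W/m
(Negative Q' ⇒ heat flows inward; heat gain = 4.91 W/m.)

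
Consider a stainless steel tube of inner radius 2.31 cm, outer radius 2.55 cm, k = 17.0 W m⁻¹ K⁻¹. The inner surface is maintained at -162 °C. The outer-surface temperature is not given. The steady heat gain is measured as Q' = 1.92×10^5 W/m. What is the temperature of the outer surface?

Sum the resistances:
  R'_stainless steel = ln(0.0255/0.0231)/(2πk) = 0.09885/(2π·17.0) = 9.254×10^-4 m·K/W
ΣR = 9.254×10^-4 m·K/W
ΔT = Q'·ΣR = 1.92×10^5 × 9.254×10^-4 = 177.7 K
Heat flows inward, so T_out = T_in + ΔT = -162 + 177.7 = 15.7 °C

T_out = 15.7 °C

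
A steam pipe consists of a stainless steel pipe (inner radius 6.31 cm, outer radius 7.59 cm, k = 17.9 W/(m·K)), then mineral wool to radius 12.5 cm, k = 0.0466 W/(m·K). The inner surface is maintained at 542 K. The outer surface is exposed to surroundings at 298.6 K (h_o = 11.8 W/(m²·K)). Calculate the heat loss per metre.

Q' = 134 W/m

Treat each layer as a resistance in series:
  R'_stainless steel = ln(0.0759/0.0631)/(2πk) = 0.1847/(2π·17.9) = 0.001642 m·K/W
  R'_mineral wool = ln(0.125/0.0759)/(2πk) = 0.4989/(2π·0.0466) = 1.704 m·K/W
  R'_conv,out = 1/(2πr h) = 1/(2π·0.125·11.8) = 0.1079 m·K/W
ΣR = 0.001642 + 1.704 + 0.1079 = 1.814 m·K/W
Q' = ΔT/ΣR = (542 K − 298.6 K)/1.814 = 134 W/m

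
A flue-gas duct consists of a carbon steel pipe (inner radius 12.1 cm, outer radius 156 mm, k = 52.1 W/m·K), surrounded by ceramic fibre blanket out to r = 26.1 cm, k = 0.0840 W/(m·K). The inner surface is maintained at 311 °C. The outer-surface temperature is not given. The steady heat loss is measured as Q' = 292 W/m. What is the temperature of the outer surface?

Series resistances:
  R'_carbon steel = ln(0.156/0.121)/(2πk) = 0.2541/(2π·52.1) = 7.761×10^-4 m·K/W
  R'_ceramic fibre blanket = ln(0.261/0.156)/(2πk) = 0.5147/(2π·0.0840) = 0.9751 m·K/W
ΣR = 0.9759 m·K/W
ΔT = Q'·ΣR = 292 × 0.9759 = 285.0 K
Heat flows outward, so T_out = T_in − ΔT = 311 − 285.0 = 26.0 °C

T_out = 26.0 °C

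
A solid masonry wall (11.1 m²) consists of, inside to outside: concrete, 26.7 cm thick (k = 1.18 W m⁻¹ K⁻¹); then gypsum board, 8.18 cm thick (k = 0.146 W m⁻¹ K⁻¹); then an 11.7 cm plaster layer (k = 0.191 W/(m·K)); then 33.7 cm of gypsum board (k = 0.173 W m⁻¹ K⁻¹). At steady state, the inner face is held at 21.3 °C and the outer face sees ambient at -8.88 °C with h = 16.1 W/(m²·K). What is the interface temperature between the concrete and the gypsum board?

T = 19.3 °C

Series thermal resistances, inner to outer:
  R_concrete = L/(kA) = 0.267/(1.18·11.1) = 0.02038 K/W
  R_gypsum board = L/(kA) = 0.0818/(0.146·11.1) = 0.05048 K/W
  R_plaster = L/(kA) = 0.117/(0.191·11.1) = 0.05519 K/W
  R_gypsum board = L/(kA) = 0.337/(0.173·11.1) = 0.1755 K/W
  R_conv,out = 1/(hA) = 1/(16.1·11.1) = 0.005596 K/W
ΣR = 0.02038 + 0.05048 + 0.05519 + 0.1755 + 0.005596 = 0.3071 K/W
Q = ΔT/ΣR = (21.3 °C − -8.88 °C)/0.3071 = 98.27 W
From the inner boundary to the concrete/gypsum board interface, ΣR_partial = 0.02038 K/W.
T_interface = T_in − Q·ΣR_partial = 21.3 °C − (98.27)(0.02038) = 19.3 °C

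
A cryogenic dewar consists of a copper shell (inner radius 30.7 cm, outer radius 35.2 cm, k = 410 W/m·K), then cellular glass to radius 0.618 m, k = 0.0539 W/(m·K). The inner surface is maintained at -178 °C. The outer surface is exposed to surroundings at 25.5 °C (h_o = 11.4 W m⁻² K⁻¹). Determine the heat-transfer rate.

Series thermal resistances, inner to outer:
  R_copper = (1/0.307 − 1/0.352)/(4πk) = 0.4164/(4π·410) = 8.082×10^-5 K/W
  R_cellular glass = (1/0.352 − 1/0.618)/(4πk) = 1.223/(4π·0.0539) = 1.805 K/W
  R_conv,out = 1/(4πr²h) = 1/(4π·0.618²·11.4) = 0.01828 K/W
ΣR = 8.082×10^-5 + 1.805 + 0.01828 = 1.823 K/W
Q = ΔT/ΣR = (-178 °C − 25.5 °C)/1.823 = -112 W
(Negative Q ⇒ heat flows inward; heat gain = 112 W.)

Q = 112 W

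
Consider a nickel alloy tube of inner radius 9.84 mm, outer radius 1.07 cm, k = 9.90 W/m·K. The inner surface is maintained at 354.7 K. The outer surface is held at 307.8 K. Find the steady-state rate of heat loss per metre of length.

Q' = 34.8 kW/m

Q' = 2πk·ΔT/ln(r₂/r₁) = 2π × 9.90 × 46.9 / ln(0.0107/0.00984) = 34800 W/m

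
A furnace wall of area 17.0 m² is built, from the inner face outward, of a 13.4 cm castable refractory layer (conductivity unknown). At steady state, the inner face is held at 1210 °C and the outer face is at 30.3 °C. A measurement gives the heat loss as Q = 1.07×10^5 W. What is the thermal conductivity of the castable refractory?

k = 0.715 W/m·K

ΣR = ΔT/Q = |1210 − 30.3|/1.07×10^5 = 0.01103 K/W
L/(kA) = 0.01103 ⇒ k = 0.134/(0.01103·17.0) = 0.715 W/m·K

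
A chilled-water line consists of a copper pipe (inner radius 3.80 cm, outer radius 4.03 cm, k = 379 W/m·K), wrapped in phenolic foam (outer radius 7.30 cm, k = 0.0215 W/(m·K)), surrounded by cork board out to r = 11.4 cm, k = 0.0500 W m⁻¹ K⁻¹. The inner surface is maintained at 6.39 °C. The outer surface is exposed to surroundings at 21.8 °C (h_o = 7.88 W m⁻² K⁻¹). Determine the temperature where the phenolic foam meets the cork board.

T = 17.7 °C

Resistance network (inner→outer):
  R'_copper = ln(0.0403/0.0380)/(2πk) = 0.05877/(2π·379) = 2.468×10^-5 m·K/W
  R'_phenolic foam = ln(0.0730/0.0403)/(2πk) = 0.5941/(2π·0.0215) = 4.398 m·K/W
  R'_cork board = ln(0.114/0.0730)/(2πk) = 0.4457/(2π·0.0500) = 1.419 m·K/W
  R'_conv,out = 1/(2πr h) = 1/(2π·0.114·7.88) = 0.1772 m·K/W
ΣR = 2.468×10^-5 + 4.398 + 1.419 + 0.1772 = 5.994 m·K/W
Q' = ΔT/ΣR = (6.39 °C − 21.8 °C)/5.994 = -2.571 W/m
From the inner boundary to the phenolic foam/cork board interface, ΣR_partial = 4.398 m·K/W.
T_interface = T_in − Q'·ΣR_partial = 6.39 °C − (-2.571)(4.398) = 17.7 °C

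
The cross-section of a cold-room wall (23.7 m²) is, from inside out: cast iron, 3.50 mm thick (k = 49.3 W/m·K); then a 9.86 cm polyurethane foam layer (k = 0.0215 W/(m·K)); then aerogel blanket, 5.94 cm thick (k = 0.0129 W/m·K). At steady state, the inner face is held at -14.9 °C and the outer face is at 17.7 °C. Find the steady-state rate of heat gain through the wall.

Treat each layer as a resistance in series:
  R_cast iron = L/(kA) = 0.00350/(49.3·23.7) = 2.996×10^-6 K/W
  R_polyurethane foam = L/(kA) = 0.0986/(0.0215·23.7) = 0.1935 K/W
  R_aerogel blanket = L/(kA) = 0.0594/(0.0129·23.7) = 0.1943 K/W
ΣR = 2.996×10^-6 + 0.1935 + 0.1943 = 0.3878 K/W
Q = ΔT/ΣR = (-14.9 °C − 17.7 °C)/0.3878 = -84.1 W
(Negative Q ⇒ heat flows inward; heat gain = 84.1 W.)

Q = 84.1 W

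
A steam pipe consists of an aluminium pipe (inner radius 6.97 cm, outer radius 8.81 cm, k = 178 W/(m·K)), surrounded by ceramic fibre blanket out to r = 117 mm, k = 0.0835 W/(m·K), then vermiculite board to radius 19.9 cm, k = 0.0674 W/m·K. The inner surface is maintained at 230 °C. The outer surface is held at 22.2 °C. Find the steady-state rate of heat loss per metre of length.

Resistance network (inner→outer):
  R'_aluminium = ln(0.0881/0.0697)/(2πk) = 0.2343/(2π·178) = 2.095×10^-4 m·K/W
  R'_ceramic fibre blanket = ln(0.117/0.0881)/(2πk) = 0.2837/(2π·0.0835) = 0.5407 m·K/W
  R'_vermiculite board = ln(0.199/0.117)/(2πk) = 0.5311/(2π·0.0674) = 1.254 m·K/W
ΣR = 2.095×10^-4 + 0.5407 + 1.254 = 1.795 m·K/W
Q' = ΔT/ΣR = (230 °C − 22.2 °C)/1.795 = 116 W/m

Q' = 116 W/m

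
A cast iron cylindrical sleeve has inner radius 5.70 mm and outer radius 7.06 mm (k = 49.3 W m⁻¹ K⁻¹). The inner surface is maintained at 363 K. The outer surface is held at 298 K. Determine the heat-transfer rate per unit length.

Q' = 2πk·ΔT/ln(r₂/r₁) = 2π × 49.3 × 65 / ln(0.00706/0.00570) = 94100 W/m

Q' = 94.1 kW/m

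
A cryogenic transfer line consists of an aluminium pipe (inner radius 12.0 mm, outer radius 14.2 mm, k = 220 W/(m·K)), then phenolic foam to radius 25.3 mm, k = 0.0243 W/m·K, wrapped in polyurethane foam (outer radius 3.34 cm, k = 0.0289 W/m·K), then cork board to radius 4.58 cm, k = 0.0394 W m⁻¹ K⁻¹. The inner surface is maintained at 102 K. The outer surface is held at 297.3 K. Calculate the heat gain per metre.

Series thermal resistances, inner to outer:
  R'_aluminium = ln(0.0142/0.0120)/(2πk) = 0.1683/(2π·220) = 1.218×10^-4 m·K/W
  R'_phenolic foam = ln(0.0253/0.0142)/(2πk) = 0.5776/(2π·0.0243) = 3.783 m·K/W
  R'_polyurethane foam = ln(0.0334/0.0253)/(2πk) = 0.2778/(2π·0.0289) = 1.530 m·K/W
  R'_cork board = ln(0.0458/0.0334)/(2πk) = 0.3157/(2π·0.0394) = 1.275 m·K/W
ΣR = 1.218×10^-4 + 3.783 + 1.530 + 1.275 = 6.588 m·K/W
Q' = ΔT/ΣR = (102 K − 297.3 K)/6.588 = -29.6 W/m
(Negative Q' ⇒ heat flows inward; heat gain = 29.6 W/m.)

Q' = 29.6 W/m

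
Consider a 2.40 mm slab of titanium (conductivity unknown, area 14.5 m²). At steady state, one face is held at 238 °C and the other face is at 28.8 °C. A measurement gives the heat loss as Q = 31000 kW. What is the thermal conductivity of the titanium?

k = 24.5 W/m·K

ΣR = ΔT/Q = |238 − 28.8|/3.10×10^7 = 6.748×10^-6 K/W
L/(kA) = 6.748×10^-6 ⇒ k = 0.00240/(6.748×10^-6·14.5) = 24.5 W/m·K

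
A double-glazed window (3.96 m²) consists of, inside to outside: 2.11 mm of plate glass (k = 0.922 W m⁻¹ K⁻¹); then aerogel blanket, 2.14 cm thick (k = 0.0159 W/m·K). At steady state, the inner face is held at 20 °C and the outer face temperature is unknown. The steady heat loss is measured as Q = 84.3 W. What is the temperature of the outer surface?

Series resistances:
  R_plate glass = L/(kA) = 0.00211/(0.922·3.96) = 5.779×10^-4 K/W
  R_aerogel blanket = L/(kA) = 0.0214/(0.0159·3.96) = 0.3399 K/W
ΣR = 0.3405 K/W
ΔT = Q·ΣR = 84.3 × 0.3405 = 28.70 K
Heat flows outward, so T_out = T_in − ΔT = 20 − 28.70 = -8.70 °C

T_out = -8.70 °C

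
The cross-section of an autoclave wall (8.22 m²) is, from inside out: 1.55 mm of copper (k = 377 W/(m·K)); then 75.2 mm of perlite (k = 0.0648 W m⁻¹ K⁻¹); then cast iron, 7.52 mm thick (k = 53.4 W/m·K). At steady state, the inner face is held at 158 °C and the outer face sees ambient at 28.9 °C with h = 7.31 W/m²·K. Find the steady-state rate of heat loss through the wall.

Treat each layer as a resistance in series:
  R_copper = L/(kA) = 0.00155/(377·8.22) = 5.002×10^-7 K/W
  R_perlite = L/(kA) = 0.0752/(0.0648·8.22) = 0.1412 K/W
  R_cast iron = L/(kA) = 0.00752/(53.4·8.22) = 1.713×10^-5 K/W
  R_conv,out = 1/(hA) = 1/(7.31·8.22) = 0.01664 K/W
ΣR = 5.002×10^-7 + 0.1412 + 1.713×10^-5 + 0.01664 = 0.1579 K/W
Q = ΔT/ΣR = (158 °C − 28.9 °C)/0.1579 = 818 W

Q = 818 W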